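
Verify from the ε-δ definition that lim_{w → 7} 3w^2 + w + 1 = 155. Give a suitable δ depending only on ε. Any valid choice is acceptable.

δ = min(2, ε/49)

Let ε > 0. We want δ > 0 such that 0 < |w − 7| < δ implies |(3w^2 + w + 1) − 155| < ε.
(3w^2 + w + 1) − 155 = 3w^2 + w - 154 = (w − 7)(3w + 22).
So |(3w^2 + w + 1) − 155| = |w − 7|·|3w + 22|.
Require δ ≤ 2. Then |w − 7| < 2 gives |w| < 9, and by the triangle inequality |3w + 22| ≤ 3·9 + 22 = 49.
Hence |(3w^2 + w + 1) − 155| ≤ 49|w − 7| < ε provided |w − 7| < ε/49.
Take δ = min(2, ε/49). Then 0 < |w − 7| < δ gives both |w − 7| < 2 and |w − 7| < ε/49, so |(3w^2 + w + 1) − 155| < ε.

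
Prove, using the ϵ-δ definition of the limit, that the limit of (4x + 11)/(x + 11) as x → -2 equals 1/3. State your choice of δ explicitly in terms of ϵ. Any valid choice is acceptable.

δ = min(9/2, (27/22)ϵ)

Fix ϵ > 0. We want δ > 0 with 0 < |x + 2| < δ ⇒ |(4x + 11)/(x + 11) − (1/3)| < ϵ.
Combining over a common denominator, (4x + 11)/(x + 11) − (1/3) = [(4x + 11)·9 − 3·(x + 11)] / [9·(x + 11)] = 33(x + 2) / (9(x + 11)).
So |(4x + 11)/(x + 11) − (1/3)| = 33|x + 2| / (9·|x + 11|).
Require δ ≤ 9/2, so |x + 11| ≥ |9| − |x + 2| > 9 − 9/2 = 9/2.
Hence |(4x + 11)/(x + 11) − (1/3)| < 33|x + 2|/(9·(9/2)) = (22/27)|x + 2|, which is < ϵ once |x + 2| < (27/22)ϵ.
Take δ = min(9/2, (27/22)ϵ). Then 0 < |x + 2| < δ forces both bounds, so |(4x + 11)/(x + 11) − (1/3)| < ϵ.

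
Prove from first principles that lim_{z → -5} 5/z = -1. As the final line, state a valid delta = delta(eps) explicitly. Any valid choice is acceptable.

delta = min(5/2, (5/2)eps)

Suppose eps > 0. We seek delta > 0 such that 0 < |z + 5| < delta implies |5/z + 1| < eps.
|5/z + 1| = 5·|-5 − z|/(5·|z|) = 5|z + 5|/(5|z|).
Require delta ≤ 5/2 so that |z| > 5 − 5/2 = 5/2, hence 5|z| > 25/2.
Then |5/z + 1| < 5|z + 5|/(25/2), which is < eps when |z + 5| < (5/2)eps.
Take delta = min(5/2, (5/2)eps). Then 0 < |z + 5| < delta gives both |z + 5| < 5/2 and |z + 5| < (5/2)eps, so |5/z + 1| < eps.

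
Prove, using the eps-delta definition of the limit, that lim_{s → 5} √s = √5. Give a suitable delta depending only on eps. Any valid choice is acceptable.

Suppose eps > 0. We want delta > 0 such that 0 < |s − 5| < delta implies |√s − √5| < eps.
Rationalise: √s − √5 = (s − 5)/(√s + √5), so |√s − √5| = |s − 5|/(√s + √5).
Restrict delta ≤ 5 so that |s − 5| < 5 forces s > 0, and then √s + √5 > √5.
Hence |√s − √5| < |s − 5|/√5, which is < eps once |s − 5| < √5·eps.
Take delta = min(5, √5·eps). If 0 < |s − 5| < delta then s > 0 and |√s − √5| < |s − 5|/√5 < eps.

delta = min(5, √5·eps)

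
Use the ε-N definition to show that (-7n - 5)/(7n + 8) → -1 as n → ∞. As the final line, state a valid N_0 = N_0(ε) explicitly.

N_0 = (3/7)/ε

Fix ε > 0. For n ≥ 1, |(-7n - 5)/(7n + 8) + 1| = |21|/(7(7n + 8)) = 21/(7(7n + 8)).
Since 7n + 8 ≥ 7n for n ≥ 1, this is ≤ 21/(7·7n) = (3/7)/n.
So |(-7n - 5)/(7n + 8) + 1| < ε whenever n > (3/7)/ε.
Take N_0 = (3/7)/ε. If n > N_0 then |(-7n - 5)/(7n + 8) + 1| ≤ (3/7)/n < ε.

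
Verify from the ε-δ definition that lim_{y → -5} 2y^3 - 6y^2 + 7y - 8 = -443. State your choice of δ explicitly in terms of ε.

δ = min(2, ε/297)

Fix ε > 0. We want δ > 0 such that 0 < |y + 5| < δ implies |(2y^3 - 6y^2 + 7y - 8) + 443| < ε.
(2y^3 - 6y^2 + 7y - 8) + 443 = 2y^3 - 6y^2 + 7y + 435 = (y + 5)(2y^2 - 16y + 87).
So |(2y^3 - 6y^2 + 7y - 8) + 443| = |y + 5|·|2y^2 - 16y + 87|.
Assume first that |y + 5| < 2, so |y| < 7. Then |2y^2 - 16y + 87| ≤ 2·7^2 + 16·7 + 87 = 297.
Hence |(2y^3 - 6y^2 + 7y - 8) + 443| ≤ 297|y + 5| < ε provided |y + 5| < ε/297.
Choosing δ = min(2, ε/297) ensures both conditions, hence |(2y^3 - 6y^2 + 7y - 8) + 443| < ε.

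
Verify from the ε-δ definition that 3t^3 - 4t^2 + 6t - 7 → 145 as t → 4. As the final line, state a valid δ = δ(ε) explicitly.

δ = min(2, ε/194)

Suppose ε > 0. We want δ > 0 such that 0 < |t − 4| < δ implies |(3t^3 - 4t^2 + 6t - 7) − 145| < ε.
(3t^3 - 4t^2 + 6t - 7) − 145 = 3t^3 - 4t^2 + 6t - 152 = (t − 4)(3t^2 + 8t + 38).
So |(3t^3 - 4t^2 + 6t - 7) − 145| = |t − 4|·|3t^2 + 8t + 38|.
Require δ ≤ 2. Then |t − 4| < 2 gives |t| < 6, and by the triangle inequality |3t^2 + 8t + 38| ≤ 3·6^2 + 8·6 + 38 = 194.
Hence |(3t^3 - 4t^2 + 6t - 7) − 145| ≤ 194|t − 4| < ε provided |t − 4| < ε/194.
Choosing δ = min(2, ε/194) ensures both conditions, hence |(3t^3 - 4t^2 + 6t - 7) − 145| < ε.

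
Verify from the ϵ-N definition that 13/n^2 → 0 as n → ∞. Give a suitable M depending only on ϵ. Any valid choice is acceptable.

M = (13/ϵ)^{1/2}

Let ϵ > 0 be given. For n ≥ 1, |13/n^2 − 0| = 13/n^2.
13/n^2 < ϵ ⇔ n^2 > 13/ϵ ⇔ n > (13/ϵ)^{1/2}.
Take M = (13/ϵ)^{1/2}. Then n > M implies 13/n^2 < ϵ.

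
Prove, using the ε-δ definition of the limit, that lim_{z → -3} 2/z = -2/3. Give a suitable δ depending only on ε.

δ = min(3/2, (9/4)ε)

Fix ε > 0. We seek δ > 0 such that 0 < |z + 3| < δ implies |2/z + 2/3| < ε.
|2/z + 2/3| = 2·|-3 − z|/(3·|z|) = 2|z + 3|/(3|z|).
Require δ ≤ 3/2 so that |z| > 3 − 3/2 = 3/2, hence 3|z| > 9/2.
Then |2/z + 2/3| < 2|z + 3|/(9/2), which is < ε when |z + 3| < (9/4)ε.
Take δ = min(3/2, (9/4)ε). Then 0 < |z + 3| < δ gives both |z + 3| < 3/2 and |z + 3| < (9/4)ε, so |2/z + 2/3| < ε.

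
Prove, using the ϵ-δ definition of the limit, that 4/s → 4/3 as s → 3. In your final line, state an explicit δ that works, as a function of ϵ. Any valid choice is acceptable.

Suppose ϵ > 0. We seek δ > 0 such that 0 < |s − 3| < δ implies |4/s − (4/3)| < ϵ.
|4/s − (4/3)| = 4·|3 − s|/(3·|s|) = 4|s − 3|/(3|s|).
Require δ ≤ 3/2 so that |s| > 3 − 3/2 = 3/2, hence 3|s| > 9/2.
Then |4/s − (4/3)| < 4|s − 3|/(9/2), which is < ϵ when |s − 3| < (9/8)ϵ.
Take δ = min(3/2, (9/8)ϵ). Then 0 < |s − 3| < δ gives both |s − 3| < 3/2 and |s − 3| < (9/8)ϵ, so |4/s − (4/3)| < ϵ.

δ = min(3/2, (9/8)ϵ)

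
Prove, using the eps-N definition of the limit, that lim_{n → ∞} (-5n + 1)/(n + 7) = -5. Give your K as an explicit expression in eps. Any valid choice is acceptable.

Suppose eps > 0. For n ≥ 1, |(-5n + 1)/(n + 7) + 5| = |36|/((n + 7)) = 36/((n + 7)).
Since n + 7 ≥ n for n ≥ 1, this is ≤ 36/(n) = 36/n.
So |(-5n + 1)/(n + 7) + 5| < eps whenever n > 36/eps.
Take K = 36/eps. If n > K then |(-5n + 1)/(n + 7) + 5| ≤ 36/n < eps.

K = 36/eps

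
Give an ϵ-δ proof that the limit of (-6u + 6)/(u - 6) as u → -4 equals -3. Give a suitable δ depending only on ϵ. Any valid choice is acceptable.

Fix ϵ > 0. We want δ > 0 with 0 < |u + 4| < δ ⇒ |(-6u + 6)/(u - 6) + 3| < ϵ.
Combining over a common denominator, (-6u + 6)/(u - 6) + 3 = [(-6u + 6)·(-10) − 30·(u - 6)] / [(-10)·(u - 6)] = 30(u + 4) / ((-10)(u - 6)).
So |(-6u + 6)/(u - 6) + 3| = 30|u + 4| / (10·|u − 6|).
Require δ ≤ 5, so |u − 6| ≥ |-10| − |u + 4| > 10 − 5 = 5.
Hence |(-6u + 6)/(u - 6) + 3| < 30|u + 4|/(10·5) = (3/5)|u + 4|, which is < ϵ once |u + 4| < (5/3)ϵ.
Take δ = min(5, (5/3)ϵ). Then 0 < |u + 4| < δ forces both bounds, so |(-6u + 6)/(u - 6) + 3| < ϵ.

δ = min(5, (5/3)ϵ)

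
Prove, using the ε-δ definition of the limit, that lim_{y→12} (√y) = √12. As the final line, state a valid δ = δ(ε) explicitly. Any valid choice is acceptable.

Let ε > 0. We want δ > 0 such that 0 < |y − 12| < δ implies |√y − √12| < ε.
Multiplying by the conjugate, |√y − √12| = |y − 12|/(√y + √12).
Restrict δ ≤ 12 so that |y − 12| < 12 forces y > 0, and then √y + √12 > √12.
Hence |√y − √12| < |y − 12|/√12, which is < ε once |y − 12| < √12·ε.
Take δ = min(12, √12·ε). If 0 < |y − 12| < δ then y > 0 and |√y − √12| < |y − 12|/√12 < ε.

δ = min(12, √12·ε)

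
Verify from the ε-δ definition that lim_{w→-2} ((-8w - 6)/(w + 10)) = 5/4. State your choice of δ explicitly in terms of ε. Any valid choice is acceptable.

δ = min(4, (16/37)ε)

Let ε > 0. We want δ > 0 with 0 < |w + 2| < δ ⇒ |(-8w - 6)/(w + 10) − (5/4)| < ε.
Combining over a common denominator, (-8w - 6)/(w + 10) − (5/4) = [(-8w - 6)·8 − 10·(w + 10)] / [8·(w + 10)] = -74(w + 2) / (8(w + 10)).
So |(-8w - 6)/(w + 10) − (5/4)| = 74|w + 2| / (8·|w + 10|).
Restrict δ ≤ 4. Then |w + 2| < 4 gives |w + 10| = |(w + 2) + 8| ≥ 8 − 4 = 4.
Hence |(-8w - 6)/(w + 10) − (5/4)| < 74|w + 2|/(8·4) = (37/16)|w + 2|, which is < ε once |w + 2| < (16/37)ε.
Take δ = min(4, (16/37)ε). Then 0 < |w + 2| < δ forces both bounds, so |(-8w - 6)/(w + 10) − (5/4)| < ε.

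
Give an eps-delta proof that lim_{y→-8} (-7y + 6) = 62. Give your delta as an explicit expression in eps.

delta = eps/7

Let eps > 0 be given. We need delta > 0 so that 0 < |y + 8| < delta implies |(-7y + 6) − 62| < eps.
|(-7y + 6) − 62| = |-7y - 56| = 7|y + 8|.
So 7|y + 8| < eps exactly when |y + 8| < eps/7.
Take delta = eps/7. If 0 < |y + 8| < delta then |(-7y + 6) − 62| = 7|y + 8| < 7·(eps/7) = eps.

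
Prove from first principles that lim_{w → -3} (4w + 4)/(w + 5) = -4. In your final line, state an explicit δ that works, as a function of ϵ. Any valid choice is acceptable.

Fix ϵ > 0. We want δ > 0 with 0 < |w + 3| < δ ⇒ |(4w + 4)/(w + 5) + 4| < ϵ.
Combining over a common denominator, (4w + 4)/(w + 5) + 4 = [(4w + 4)·2 − (-8)·(w + 5)] / [2·(w + 5)] = 16(w + 3) / (2(w + 5)).
So |(4w + 4)/(w + 5) + 4| = 16|w + 3| / (2·|w + 5|).
Restrict δ ≤ 1. Then |w + 3| < 1 gives |w + 5| = |(w + 3) + 2| ≥ 2 − 1 = 1.
Hence |(4w + 4)/(w + 5) + 4| < 16|w + 3|/(2·1) = 8|w + 3|, which is < ϵ once |w + 3| < (1/8)ϵ.
Take δ = min(1, (1/8)ϵ). Then 0 < |w + 3| < δ forces both bounds, so |(4w + 4)/(w + 5) + 4| < ϵ.

δ = min(1, (1/8)ϵ)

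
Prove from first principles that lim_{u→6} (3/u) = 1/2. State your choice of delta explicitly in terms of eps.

delta = min(3, 6eps)

Fix eps > 0. We seek delta > 0 such that 0 < |u − 6| < delta implies |3/u − (1/2)| < eps.
|3/u − (1/2)| = 3·|6 − u|/(6·|u|) = 3|u − 6|/(6|u|).
Restrict delta ≤ 3. Then |u − 6| < 3 gives |u| > 3, so 6|u| > 18.
Then |3/u − (1/2)| < 3|u − 6|/18, which is < eps when |u − 6| < 6eps.
Take delta = min(3, 6eps). Then 0 < |u − 6| < delta gives both |u − 6| < 3 and |u − 6| < 6eps, so |3/u − (1/2)| < eps.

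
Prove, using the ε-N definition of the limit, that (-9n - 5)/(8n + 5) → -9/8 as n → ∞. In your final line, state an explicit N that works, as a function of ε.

N = (5/64)/ε

Suppose ε > 0. For n ≥ 1, |(-9n - 5)/(8n + 5) + 9/8| = |5|/(8(8n + 5)) = 5/(8(8n + 5)).
Since 8n + 5 ≥ 8n for n ≥ 1, this is ≤ 5/(8·8n) = (5/64)/n.
So |(-9n - 5)/(8n + 5) + 9/8| < ε whenever n > (5/64)/ε.
Take N = (5/64)/ε. If n > N then |(-9n - 5)/(8n + 5) + 9/8| ≤ (5/64)/n < ε.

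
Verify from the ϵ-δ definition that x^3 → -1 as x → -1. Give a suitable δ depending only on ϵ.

Let ϵ > 0 be given. We seek δ > 0 with 0 < |x + 1| < δ ⇒ |x^3 + 1| < ϵ.
Factor: x^3 + 1 = (x + 1)(x^2 - x + 1), so |x^3 + 1| = |x + 1|·|x^2 - x + 1|.
Impose δ ≤ 2 so that |x| < 3; then |x^2 - x + 1| ≤ 13.
Hence |x^3 + 1| ≤ 13|x + 1|, which is < ϵ once |x + 1| < ϵ/13.
Take δ = min(2, ϵ/13). If 0 < |x + 1| < δ then both bounds hold and |x^3 + 1| ≤ 13|x + 1| < 13·(ϵ/13) = ϵ.

δ = min(2, ϵ/13)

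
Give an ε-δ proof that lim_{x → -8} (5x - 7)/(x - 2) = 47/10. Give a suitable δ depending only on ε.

δ = min(5, (50/3)ε)

Let ε > 0 be given. We want δ > 0 with 0 < |x + 8| < δ ⇒ |(5x - 7)/(x - 2) − (47/10)| < ε.
Combining over a common denominator, (5x - 7)/(x - 2) − (47/10) = [(5x - 7)·(-10) − (-47)·(x - 2)] / [(-10)·(x - 2)] = -3(x + 8) / ((-10)(x - 2)).
So |(5x - 7)/(x - 2) − (47/10)| = 3|x + 8| / (10·|x − 2|).
Restrict δ ≤ 5. Then |x + 8| < 5 gives |x − 2| = |(x + 8) + (-10)| ≥ 10 − 5 = 5.
Hence |(5x - 7)/(x - 2) − (47/10)| < 3|x + 8|/(10·5) = (3/50)|x + 8|, which is < ε once |x + 8| < (50/3)ε.
Take δ = min(5, (50/3)ε). Then 0 < |x + 8| < δ forces both bounds, so |(5x - 7)/(x - 2) − (47/10)| < ε.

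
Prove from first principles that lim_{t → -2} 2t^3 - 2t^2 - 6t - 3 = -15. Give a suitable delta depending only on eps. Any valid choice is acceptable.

Fix eps > 0. We want delta > 0 such that 0 < |t + 2| < delta implies |(2t^3 - 2t^2 - 6t - 3) + 15| < eps.
(2t^3 - 2t^2 - 6t - 3) + 15 = 2t^3 - 2t^2 - 6t + 12 = (t + 2)(2t^2 - 6t + 6).
So |(2t^3 - 2t^2 - 6t - 3) + 15| = |t + 2|·|2t^2 - 6t + 6|.
Require delta ≤ 1. Then |t + 2| < 1 gives |t| < 3, and by the triangle inequality |2t^2 - 6t + 6| ≤ 2·3^2 + 6·3 + 6 = 42.
Hence |(2t^3 - 2t^2 - 6t - 3) + 15| ≤ 42|t + 2| < eps provided |t + 2| < eps/42.
Choosing delta = min(1, eps/42) ensures both conditions, hence |(2t^3 - 2t^2 - 6t - 3) + 15| < eps.

delta = min(1, eps/42)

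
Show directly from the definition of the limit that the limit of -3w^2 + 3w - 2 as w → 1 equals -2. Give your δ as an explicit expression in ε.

Let ε > 0. We want δ > 0 such that 0 < |w − 1| < δ implies |(-3w^2 + 3w - 2) + 2| < ε.
(-3w^2 + 3w - 2) + 2 = -3w^2 + 3w = (w − 1)(-3w).
So |(-3w^2 + 3w - 2) + 2| = |w − 1|·|-3w|.
Assume first that |w − 1| < 1, so |w| < 2. Then |-3w| ≤ 3·2 = 6.
Hence |(-3w^2 + 3w - 2) + 2| ≤ 6|w − 1| < ε provided |w − 1| < ε/6.
Take δ = min(1, ε/6). Then 0 < |w − 1| < δ gives both |w − 1| < 1 and |w − 1| < ε/6, so |(-3w^2 + 3w - 2) + 2| < ε.

δ = min(1, ε/6)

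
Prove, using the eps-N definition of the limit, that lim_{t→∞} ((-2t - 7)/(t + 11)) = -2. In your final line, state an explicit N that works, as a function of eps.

Let eps > 0. We seek N > 0 such that t > N implies |(-2t - 7)/(t + 11) + 2| < eps.
(-2t - 7)/(t + 11) + 2 = ((-2t - 7) − (-2)(t + 11)) / ((t + 11)) = 15/((t + 11)).
For t > 0 we have t + 11 > t, so |(-2t - 7)/(t + 11) + 2| = 15/((t + 11)) < 15/(t) = 15/t.
Thus |(-2t - 7)/(t + 11) + 2| < eps whenever t > 15/eps.
Take N = 15/eps. If t > N then |(-2t - 7)/(t + 11) + 2| < 15/t < eps.

N = 15/eps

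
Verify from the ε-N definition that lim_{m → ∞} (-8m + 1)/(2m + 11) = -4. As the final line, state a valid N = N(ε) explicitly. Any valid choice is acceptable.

Let ε > 0 be given. For m ≥ 1, |(-8m + 1)/(2m + 11) + 4| = |90|/(2(2m + 11)) = 90/(2(2m + 11)).
Since 2m + 11 ≥ 2m for m ≥ 1, this is ≤ 90/(2·2m) = (45/2)/m.
So |(-8m + 1)/(2m + 11) + 4| < ε whenever m > (45/2)/ε.
Take N = (45/2)/ε. If m > N then |(-8m + 1)/(2m + 11) + 4| ≤ (45/2)/m < ε.

N = (45/2)/ε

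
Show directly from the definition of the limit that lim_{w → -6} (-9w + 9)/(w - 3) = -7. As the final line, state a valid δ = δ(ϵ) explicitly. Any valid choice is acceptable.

δ = min(9/2, (9/4)ϵ)

Let ϵ > 0. We want δ > 0 with 0 < |w + 6| < δ ⇒ |(-9w + 9)/(w - 3) + 7| < ϵ.
Combining over a common denominator, (-9w + 9)/(w - 3) + 7 = [(-9w + 9)·(-9) − 63·(w - 3)] / [(-9)·(w - 3)] = 18(w + 6) / ((-9)(w - 3)).
So |(-9w + 9)/(w - 3) + 7| = 18|w + 6| / (9·|w − 3|).
Restrict δ ≤ 9/2. Then |w + 6| < 9/2 gives |w − 3| = |(w + 6) + (-9)| ≥ 9 − 9/2 = 9/2.
Hence |(-9w + 9)/(w - 3) + 7| < 18|w + 6|/(9·(9/2)) = (4/9)|w + 6|, which is < ϵ once |w + 6| < (9/4)ϵ.
Take δ = min(9/2, (9/4)ϵ). Then 0 < |w + 6| < δ forces both bounds, so |(-9w + 9)/(w - 3) + 7| < ϵ.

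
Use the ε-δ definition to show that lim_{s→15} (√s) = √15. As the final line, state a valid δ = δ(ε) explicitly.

Fix ε > 0. We want δ > 0 such that 0 < |s − 15| < δ implies |√s − √15| < ε.
Multiplying by the conjugate, |√s − √15| = |s − 15|/(√s + √15).
Restrict δ ≤ 15 so that |s − 15| < 15 forces s > 0, and then √s + √15 > √15.
Hence |√s − √15| < |s − 15|/√15, which is < ε once |s − 15| < √15·ε.
Take δ = min(15, √15·ε). If 0 < |s − 15| < δ then s > 0 and |√s − √15| < |s − 15|/√15 < ε.

δ = min(15, √15·ε)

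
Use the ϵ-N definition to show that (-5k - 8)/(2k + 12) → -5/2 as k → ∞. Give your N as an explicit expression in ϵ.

N = 11/ϵ

Let ϵ > 0 be given. For k ≥ 1, |(-5k - 8)/(2k + 12) + 5/2| = |44|/(2(2k + 12)) = 44/(2(2k + 12)).
Since 2k + 12 ≥ 2k for k ≥ 1, this is ≤ 44/(2·2k) = 11/k.
So |(-5k - 8)/(2k + 12) + 5/2| < ϵ whenever k > 11/ϵ.
Take N = 11/ϵ. If k > N then |(-5k - 8)/(2k + 12) + 5/2| ≤ 11/k < ϵ.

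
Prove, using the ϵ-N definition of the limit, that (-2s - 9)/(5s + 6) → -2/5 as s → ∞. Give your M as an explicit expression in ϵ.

M = (33/25)/ϵ

Fix ϵ > 0. We seek M > 0 such that s > M implies |(-2s - 9)/(5s + 6) + 2/5| < ϵ.
(-2s - 9)/(5s + 6) + 2/5 = (5(-2s - 9) − (-2)(5s + 6)) / (5(5s + 6)) = -33/(5(5s + 6)).
For s > 0 we have 5s + 6 > 5s, so |(-2s - 9)/(5s + 6) + 2/5| = 33/(5(5s + 6)) < 33/(5·5s) = (33/25)/s.
Thus |(-2s - 9)/(5s + 6) + 2/5| < ϵ whenever s > (33/25)/ϵ.
Take M = (33/25)/ϵ. If s > M then |(-2s - 9)/(5s + 6) + 2/5| < (33/25)/s < ϵ.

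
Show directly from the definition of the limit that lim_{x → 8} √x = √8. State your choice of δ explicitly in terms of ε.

Let ε > 0 be given. We want δ > 0 such that 0 < |x − 8| < δ implies |√x − √8| < ε.
Multiplying by the conjugate, |√x − √8| = |x − 8|/(√x + √8).
Restrict δ ≤ 8 so that |x − 8| < 8 forces x > 0, and then √x + √8 > √8.
Hence |√x − √8| < |x − 8|/√8, which is < ε once |x − 8| < √8·ε.
Take δ = min(8, √8·ε). If 0 < |x − 8| < δ then x > 0 and |√x − √8| < |x − 8|/√8 < ε.

δ = min(8, √8·ε)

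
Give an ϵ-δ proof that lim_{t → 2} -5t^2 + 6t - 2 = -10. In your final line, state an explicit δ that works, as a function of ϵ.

Let ϵ > 0. We want δ > 0 such that 0 < |t − 2| < δ implies |(-5t^2 + 6t - 2) + 10| < ϵ.
(-5t^2 + 6t - 2) + 10 = -5t^2 + 6t + 8 = (t − 2)(-5t - 4).
So |(-5t^2 + 6t - 2) + 10| = |t − 2|·|-5t - 4|.
Assume first that |t − 2| < 2, so |t| < 4. Then |-5t - 4| ≤ 5·4 + 4 = 24.
Hence |(-5t^2 + 6t - 2) + 10| ≤ 24|t − 2| < ϵ provided |t − 2| < ϵ/24.
Take δ = min(2, ϵ/24). Then 0 < |t − 2| < δ gives both |t − 2| < 2 and |t − 2| < ϵ/24, so |(-5t^2 + 6t - 2) + 10| < ϵ.

δ = min(2, ϵ/24)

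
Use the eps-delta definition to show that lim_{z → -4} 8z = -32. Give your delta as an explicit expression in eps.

delta = eps/8

Let eps > 0 be given. We need delta > 0 so that 0 < |z + 4| < delta implies |(8z) + 32| < eps.
|(8z) + 32| = |8z + 32| = 8|z + 4|.
So 8|z + 4| < eps exactly when |z + 4| < eps/8.
Choosing delta = eps/8 gives |(8z) + 32| = 8|z + 4| < eps whenever |z + 4| < delta.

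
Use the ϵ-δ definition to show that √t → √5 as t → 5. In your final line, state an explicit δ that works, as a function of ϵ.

δ = min(5, √5·ϵ)

Let ϵ > 0. We want δ > 0 such that 0 < |t − 5| < δ implies |√t − √5| < ϵ.
Multiplying by the conjugate, |√t − √5| = |t − 5|/(√t + √5).
Restrict δ ≤ 5 so that |t − 5| < 5 forces t > 0, and then √t + √5 > √5.
Hence |√t − √5| < |t − 5|/√5, which is < ϵ once |t − 5| < √5·ϵ.
Take δ = min(5, √5·ϵ). If 0 < |t − 5| < δ then t > 0 and |√t − √5| < |t − 5|/√5 < ϵ.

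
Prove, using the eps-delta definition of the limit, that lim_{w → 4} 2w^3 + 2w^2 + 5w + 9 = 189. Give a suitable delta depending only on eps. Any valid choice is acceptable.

Let eps > 0 be given. We want delta > 0 such that 0 < |w − 4| < delta implies |(2w^3 + 2w^2 + 5w + 9) − 189| < eps.
(2w^3 + 2w^2 + 5w + 9) − 189 = 2w^3 + 2w^2 + 5w - 180 = (w − 4)(2w^2 + 10w + 45).
So |(2w^3 + 2w^2 + 5w + 9) − 189| = |w − 4|·|2w^2 + 10w + 45|.
Require delta ≤ 1. Then |w − 4| < 1 gives |w| < 5, and by the triangle inequality |2w^2 + 10w + 45| ≤ 2·5^2 + 10·5 + 45 = 145.
Hence |(2w^3 + 2w^2 + 5w + 9) − 189| ≤ 145|w − 4| < eps provided |w − 4| < eps/145.
Choosing delta = min(1, eps/145) ensures both conditions, hence |(2w^3 + 2w^2 + 5w + 9) − 189| < eps.

delta = min(1, eps/145)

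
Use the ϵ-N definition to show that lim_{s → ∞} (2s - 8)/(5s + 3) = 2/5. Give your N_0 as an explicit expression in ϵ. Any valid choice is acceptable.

Let ϵ > 0. We seek N_0 > 0 such that s > N_0 implies |(2s - 8)/(5s + 3) − (2/5)| < ϵ.
(2s - 8)/(5s + 3) − (2/5) = (5(2s - 8) − 2(5s + 3)) / (5(5s + 3)) = -46/(5(5s + 3)).
For s > 0 we have 5s + 3 > 5s, so |(2s - 8)/(5s + 3) − (2/5)| = 46/(5(5s + 3)) < 46/(5·5s) = (46/25)/s.
Thus |(2s - 8)/(5s + 3) − (2/5)| < ϵ whenever s > (46/25)/ϵ.
Take N_0 = (46/25)/ϵ. If s > N_0 then |(2s - 8)/(5s + 3) − (2/5)| < (46/25)/s < ϵ.

N_0 = (46/25)/ϵ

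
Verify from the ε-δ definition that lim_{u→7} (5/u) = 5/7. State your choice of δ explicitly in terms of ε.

Let ε > 0. We seek δ > 0 such that 0 < |u − 7| < δ implies |5/u − (5/7)| < ε.
|5/u − (5/7)| = 5·|7 − u|/(7·|u|) = 5|u − 7|/(7|u|).
Restrict δ ≤ 7/2. Then |u − 7| < 7/2 gives |u| > 7/2, so 7|u| > 49/2.
Then |5/u − (5/7)| < 5|u − 7|/(49/2), which is < ε when |u − 7| < (49/10)ε.
Take δ = min(7/2, (49/10)ε). Then 0 < |u − 7| < δ gives both |u − 7| < 7/2 and |u − 7| < (49/10)ε, so |5/u − (5/7)| < ε.

δ = min(7/2, (49/10)ε)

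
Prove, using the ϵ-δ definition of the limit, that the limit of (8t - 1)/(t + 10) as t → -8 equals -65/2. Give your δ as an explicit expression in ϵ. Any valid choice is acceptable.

δ = min(1, (2/81)ϵ)

Let ϵ > 0 be given. We want δ > 0 with 0 < |t + 8| < δ ⇒ |(8t - 1)/(t + 10) + 65/2| < ϵ.
Combining over a common denominator, (8t - 1)/(t + 10) + 65/2 = [(8t - 1)·2 − (-65)·(t + 10)] / [2·(t + 10)] = 81(t + 8) / (2(t + 10)).
So |(8t - 1)/(t + 10) + 65/2| = 81|t + 8| / (2·|t + 10|).
Require δ ≤ 1, so |t + 10| ≥ |2| − |t + 8| > 2 − 1 = 1.
Hence |(8t - 1)/(t + 10) + 65/2| < 81|t + 8|/(2·1) = (81/2)|t + 8|, which is < ϵ once |t + 8| < (2/81)ϵ.
Take δ = min(1, (2/81)ϵ). Then 0 < |t + 8| < δ forces both bounds, so |(8t - 1)/(t + 10) + 65/2| < ϵ.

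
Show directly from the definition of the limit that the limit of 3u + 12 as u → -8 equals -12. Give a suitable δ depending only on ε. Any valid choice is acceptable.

Suppose ε > 0. We need δ > 0 so that 0 < |u + 8| < δ implies |(3u + 12) + 12| < ε.
Since (3u + 12) + 12 = 3(u + 8), we have |(3u + 12) + 12| = 3|u + 8|.
Thus it suffices that |u + 8| < ε/3.
Take δ = ε/3. If 0 < |u + 8| < δ then |(3u + 12) + 12| = 3|u + 8| < 3·(ε/3) = ε.

δ = ε/3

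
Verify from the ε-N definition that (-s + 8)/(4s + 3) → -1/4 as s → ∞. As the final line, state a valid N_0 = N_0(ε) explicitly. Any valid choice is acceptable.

Let ε > 0. We seek N_0 > 0 such that s > N_0 implies |(-s + 8)/(4s + 3) + 1/4| < ε.
(-s + 8)/(4s + 3) + 1/4 = (4(-s + 8) − (-1)(4s + 3)) / (4(4s + 3)) = 35/(4(4s + 3)).
For s > 0 we have 4s + 3 > 4s, so |(-s + 8)/(4s + 3) + 1/4| = 35/(4(4s + 3)) < 35/(4·4s) = (35/16)/s.
Thus |(-s + 8)/(4s + 3) + 1/4| < ε whenever s > (35/16)/ε.
Take N_0 = (35/16)/ε. If s > N_0 then |(-s + 8)/(4s + 3) + 1/4| < (35/16)/s < ε.

N_0 = (35/16)/ε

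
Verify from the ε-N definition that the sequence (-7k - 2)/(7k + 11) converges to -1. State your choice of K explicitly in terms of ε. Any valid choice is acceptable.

Suppose ε > 0. For k ≥ 1, |(-7k - 2)/(7k + 11) + 1| = |63|/(7(7k + 11)) = 63/(7(7k + 11)).
Since 7k + 11 ≥ 7k for k ≥ 1, this is ≤ 63/(7·7k) = (9/7)/k.
So |(-7k - 2)/(7k + 11) + 1| < ε whenever k > (9/7)/ε.
Take K = (9/7)/ε. If k > K then |(-7k - 2)/(7k + 11) + 1| ≤ (9/7)/k < ε.

K = (9/7)/ε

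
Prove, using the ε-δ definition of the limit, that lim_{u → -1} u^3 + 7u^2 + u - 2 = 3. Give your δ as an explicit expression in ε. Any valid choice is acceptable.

Let ε > 0 be given. We want δ > 0 such that 0 < |u + 1| < δ implies |(u^3 + 7u^2 + u - 2) − 3| < ε.
(u^3 + 7u^2 + u - 2) − 3 = u^3 + 7u^2 + u - 5 = (u + 1)(u^2 + 6u - 5).
So |(u^3 + 7u^2 + u - 2) − 3| = |u + 1|·|u^2 + 6u - 5|.
Assume first that |u + 1| < 2, so |u| < 3. Then |u^2 + 6u - 5| ≤ 3^2 + 6·3 + 5 = 32.
Hence |(u^3 + 7u^2 + u - 2) − 3| ≤ 32|u + 1| < ε provided |u + 1| < ε/32.
Take δ = min(2, ε/32). Then 0 < |u + 1| < δ gives both |u + 1| < 2 and |u + 1| < ε/32, so |(u^3 + 7u^2 + u - 2) − 3| < ε.

δ = min(2, ε/32)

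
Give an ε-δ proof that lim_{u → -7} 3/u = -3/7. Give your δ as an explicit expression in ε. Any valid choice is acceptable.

δ = min(7/2, (49/6)ε)

Let ε > 0. We seek δ > 0 such that 0 < |u + 7| < δ implies |3/u + 3/7| < ε.
|3/u + 3/7| = 3·|-7 − u|/(7·|u|) = 3|u + 7|/(7|u|).
Require δ ≤ 7/2 so that |u| > 7 − 7/2 = 7/2, hence 7|u| > 49/2.
Then |3/u + 3/7| < 3|u + 7|/(49/2), which is < ε when |u + 7| < (49/6)ε.
Take δ = min(7/2, (49/6)ε). Then 0 < |u + 7| < δ gives both |u + 7| < 7/2 and |u + 7| < (49/6)ε, so |3/u + 3/7| < ε.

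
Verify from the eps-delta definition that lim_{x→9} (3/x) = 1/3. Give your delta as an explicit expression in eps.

delta = min(9/2, (27/2)eps)

Suppose eps > 0. We seek delta > 0 such that 0 < |x − 9| < delta implies |3/x − (1/3)| < eps.
|3/x − (1/3)| = 3·|9 − x|/(9·|x|) = 3|x − 9|/(9|x|).
Require delta ≤ 9/2 so that |x| > 9 − 9/2 = 9/2, hence 9|x| > 81/2.
Then |3/x − (1/3)| < 3|x − 9|/(81/2), which is < eps when |x − 9| < (27/2)eps.
Take delta = min(9/2, (27/2)eps). Then 0 < |x − 9| < delta gives both |x − 9| < 9/2 and |x − 9| < (27/2)eps, so |3/x − (1/3)| < eps.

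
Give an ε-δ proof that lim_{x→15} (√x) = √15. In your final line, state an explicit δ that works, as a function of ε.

δ = min(15, √15·ε)

Suppose ε > 0. We want δ > 0 such that 0 < |x − 15| < δ implies |√x − √15| < ε.
Rationalise: √x − √15 = (x − 15)/(√x + √15), so |√x − √15| = |x − 15|/(√x + √15).
Restrict δ ≤ 15 so that |x − 15| < 15 forces x > 0, and then √x + √15 > √15.
Hence |√x − √15| < |x − 15|/√15, which is < ε once |x − 15| < √15·ε.
Take δ = min(15, √15·ε). If 0 < |x − 15| < δ then x > 0 and |√x − √15| < |x − 15|/√15 < ε.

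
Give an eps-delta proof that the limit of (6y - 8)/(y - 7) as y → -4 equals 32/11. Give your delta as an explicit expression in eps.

Fix eps > 0. We want delta > 0 with 0 < |y + 4| < delta ⇒ |(6y - 8)/(y - 7) − (32/11)| < eps.
Combining over a common denominator, (6y - 8)/(y - 7) − (32/11) = [(6y - 8)·(-11) − (-32)·(y - 7)] / [(-11)·(y - 7)] = -34(y + 4) / ((-11)(y - 7)).
So |(6y - 8)/(y - 7) − (32/11)| = 34|y + 4| / (11·|y − 7|).
Require delta ≤ 11/2, so |y − 7| ≥ |-11| − |y + 4| > 11 − 11/2 = 11/2.
Hence |(6y - 8)/(y - 7) − (32/11)| < 34|y + 4|/(11·(11/2)) = (68/121)|y + 4|, which is < eps once |y + 4| < (121/68)eps.
Take delta = min(11/2, (121/68)eps). Then 0 < |y + 4| < delta forces both bounds, so |(6y - 8)/(y - 7) − (32/11)| < eps.

delta = min(11/2, (121/68)eps)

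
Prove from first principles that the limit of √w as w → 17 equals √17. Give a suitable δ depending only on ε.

δ = min(17, √17·ε)

Let ε > 0 be given. We want δ > 0 such that 0 < |w − 17| < δ implies |√w − √17| < ε.
Rationalise: √w − √17 = (w − 17)/(√w + √17), so |√w − √17| = |w − 17|/(√w + √17).
Restrict δ ≤ 17 so that |w − 17| < 17 forces w > 0, and then √w + √17 > √17.
Hence |√w − √17| < |w − 17|/√17, which is < ε once |w − 17| < √17·ε.
Take δ = min(17, √17·ε). If 0 < |w − 17| < δ then w > 0 and |√w − √17| < |w − 17|/√17 < ε.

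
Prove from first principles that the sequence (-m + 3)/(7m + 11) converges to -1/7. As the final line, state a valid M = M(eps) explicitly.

M = (32/49)/eps

Suppose eps > 0. For m ≥ 1, |(-m + 3)/(7m + 11) + 1/7| = |32|/(7(7m + 11)) = 32/(7(7m + 11)).
Since 7m + 11 ≥ 7m for m ≥ 1, this is ≤ 32/(7·7m) = (32/49)/m.
So |(-m + 3)/(7m + 11) + 1/7| < eps whenever m > (32/49)/eps.
Take M = (32/49)/eps. If m > M then |(-m + 3)/(7m + 11) + 1/7| ≤ (32/49)/m < eps.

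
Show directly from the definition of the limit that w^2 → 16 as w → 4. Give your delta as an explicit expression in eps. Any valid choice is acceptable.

delta = min(1, eps/9)

Suppose eps > 0. We seek delta > 0 with 0 < |w − 4| < delta ⇒ |w^2 − 16| < eps.
Factor: w^2 − 16 = (w − 4)(w + 4), so |w^2 − 16| = |w − 4|·|w + 4|.
Restrict delta ≤ 1. Then |w − 4| < 1 gives |w| < 5, so by the triangle inequality |w + 4| ≤ 5 + 4 = 9.
Hence |w^2 − 16| ≤ 9|w − 4|, which is < eps once |w − 4| < eps/9.
Take delta = min(1, eps/9). If 0 < |w − 4| < delta then both bounds hold and |w^2 − 16| ≤ 9|w − 4| < 9·(eps/9) = eps.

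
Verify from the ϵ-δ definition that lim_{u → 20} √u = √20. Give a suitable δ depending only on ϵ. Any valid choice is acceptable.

Suppose ϵ > 0. We want δ > 0 such that 0 < |u − 20| < δ implies |√u − √20| < ϵ.
Multiplying by the conjugate, |√u − √20| = |u − 20|/(√u + √20).
Restrict δ ≤ 20 so that |u − 20| < 20 forces u > 0, and then √u + √20 > √20.
Hence |√u − √20| < |u − 20|/√20, which is < ϵ once |u − 20| < √20·ϵ.
Take δ = min(20, √20·ϵ). If 0 < |u − 20| < δ then u > 0 and |√u − √20| < |u − 20|/√20 < ϵ.

δ = min(20, √20·ϵ)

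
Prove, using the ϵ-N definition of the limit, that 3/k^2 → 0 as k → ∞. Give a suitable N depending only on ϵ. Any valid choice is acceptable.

N = (3/ϵ)^{1/2}

Fix ϵ > 0. For k ≥ 1, |3/k^2 − 0| = 3/k^2.
3/k^2 < ϵ ⇔ k^2 > 3/ϵ ⇔ k > (3/ϵ)^{1/2}.
Take N = (3/ϵ)^{1/2}. Then k > N implies 3/k^2 < ϵ.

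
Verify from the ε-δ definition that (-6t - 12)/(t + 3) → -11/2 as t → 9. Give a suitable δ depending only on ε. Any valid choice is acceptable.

Let ε > 0 be given. We want δ > 0 with 0 < |t − 9| < δ ⇒ |(-6t - 12)/(t + 3) + 11/2| < ε.
Combining over a common denominator, (-6t - 12)/(t + 3) + 11/2 = [(-6t - 12)·12 − (-66)·(t + 3)] / [12·(t + 3)] = -6(t − 9) / (12(t + 3)).
So |(-6t - 12)/(t + 3) + 11/2| = 6|t − 9| / (12·|t + 3|).
Restrict δ ≤ 6. Then |t − 9| < 6 gives |t + 3| = |(t − 9) + 12| ≥ 12 − 6 = 6.
Hence |(-6t - 12)/(t + 3) + 11/2| < 6|t − 9|/(12·6) = (1/12)|t − 9|, which is < ε once |t − 9| < 12ε.
Take δ = min(6, 12ε). Then 0 < |t − 9| < δ forces both bounds, so |(-6t - 12)/(t + 3) + 11/2| < ε.

δ = min(6, 12ε)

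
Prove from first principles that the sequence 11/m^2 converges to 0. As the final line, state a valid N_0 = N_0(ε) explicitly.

N_0 = (11/ε)^{1/2}

Suppose ε > 0. For m ≥ 1, |11/m^2 − 0| = 11/m^2.
11/m^2 < ε ⇔ m^2 > 11/ε ⇔ m > (11/ε)^{1/2}.
Take N_0 = (11/ε)^{1/2}. Then m > N_0 implies 11/m^2 < ε.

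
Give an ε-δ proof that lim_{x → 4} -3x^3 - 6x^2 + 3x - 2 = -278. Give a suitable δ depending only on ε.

δ = min(2, ε/285)

Suppose ε > 0. We want δ > 0 such that 0 < |x − 4| < δ implies |(-3x^3 - 6x^2 + 3x - 2) + 278| < ε.
(-3x^3 - 6x^2 + 3x - 2) + 278 = -3x^3 - 6x^2 + 3x + 276 = (x − 4)(-3x^2 - 18x - 69).
So |(-3x^3 - 6x^2 + 3x - 2) + 278| = |x − 4|·|-3x^2 - 18x - 69|.
Require δ ≤ 2. Then |x − 4| < 2 gives |x| < 6, and by the triangle inequality |-3x^2 - 18x - 69| ≤ 3·6^2 + 18·6 + 69 = 285.
Hence |(-3x^3 - 6x^2 + 3x - 2) + 278| ≤ 285|x − 4| < ε provided |x − 4| < ε/285.
Choosing δ = min(2, ε/285) ensures both conditions, hence |(-3x^3 - 6x^2 + 3x - 2) + 278| < ε.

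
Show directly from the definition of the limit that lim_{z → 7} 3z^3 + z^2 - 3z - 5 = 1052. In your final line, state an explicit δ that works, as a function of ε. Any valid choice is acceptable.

δ = min(1, ε/519)

Let ε > 0. We want δ > 0 such that 0 < |z − 7| < δ implies |(3z^3 + z^2 - 3z - 5) − 1052| < ε.
(3z^3 + z^2 - 3z - 5) − 1052 = 3z^3 + z^2 - 3z - 1057 = (z − 7)(3z^2 + 22z + 151).
So |(3z^3 + z^2 - 3z - 5) − 1052| = |z − 7|·|3z^2 + 22z + 151|.
Require δ ≤ 1. Then |z − 7| < 1 gives |z| < 8, and by the triangle inequality |3z^2 + 22z + 151| ≤ 3·8^2 + 22·8 + 151 = 519.
Hence |(3z^3 + z^2 - 3z - 5) − 1052| ≤ 519|z − 7| < ε provided |z − 7| < ε/519.
Take δ = min(1, ε/519). Then 0 < |z − 7| < δ gives both |z − 7| < 1 and |z − 7| < ε/519, so |(3z^3 + z^2 - 3z - 5) − 1052| < ε.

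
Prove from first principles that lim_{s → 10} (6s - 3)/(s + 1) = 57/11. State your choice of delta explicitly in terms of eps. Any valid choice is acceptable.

delta = min(11/2, (121/18)eps)

Let eps > 0. We want delta > 0 with 0 < |s − 10| < delta ⇒ |(6s - 3)/(s + 1) − (57/11)| < eps.
Combining over a common denominator, (6s - 3)/(s + 1) − (57/11) = [(6s - 3)·11 − 57·(s + 1)] / [11·(s + 1)] = 9(s − 10) / (11(s + 1)).
So |(6s - 3)/(s + 1) − (57/11)| = 9|s − 10| / (11·|s + 1|).
Require delta ≤ 11/2, so |s + 1| ≥ |11| − |s − 10| > 11 − 11/2 = 11/2.
Hence |(6s - 3)/(s + 1) − (57/11)| < 9|s − 10|/(11·(11/2)) = (18/121)|s − 10|, which is < eps once |s − 10| < (121/18)eps.
Take delta = min(11/2, (121/18)eps). Then 0 < |s − 10| < delta forces both bounds, so |(6s - 3)/(s + 1) − (57/11)| < eps.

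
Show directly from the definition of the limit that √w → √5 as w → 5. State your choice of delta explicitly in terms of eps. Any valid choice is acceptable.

Let eps > 0. We want delta > 0 such that 0 < |w − 5| < delta implies |√w − √5| < eps.
Multiplying by the conjugate, |√w − √5| = |w − 5|/(√w + √5).
Restrict delta ≤ 5 so that |w − 5| < 5 forces w > 0, and then √w + √5 > √5.
Hence |√w − √5| < |w − 5|/√5, which is < eps once |w − 5| < √5·eps.
Take delta = min(5, √5·eps). If 0 < |w − 5| < delta then w > 0 and |√w − √5| < |w − 5|/√5 < eps.

delta = min(5, √5·eps)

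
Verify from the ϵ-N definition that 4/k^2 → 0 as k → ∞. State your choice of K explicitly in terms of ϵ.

K = (4/ϵ)^{1/2}

Suppose ϵ > 0. For k ≥ 1, |4/k^2 − 0| = 4/k^2.
4/k^2 < ϵ ⇔ k^2 > 4/ϵ ⇔ k > (4/ϵ)^{1/2}.
Take K = (4/ϵ)^{1/2}. Then k > K implies 4/k^2 < ϵ.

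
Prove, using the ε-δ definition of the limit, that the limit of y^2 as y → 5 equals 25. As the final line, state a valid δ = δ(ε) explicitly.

δ = min(1, ε/11)

Let ε > 0. We seek δ > 0 with 0 < |y − 5| < δ ⇒ |y^2 − 25| < ε.
Factor: y^2 − 25 = (y − 5)(y + 5), so |y^2 − 25| = |y − 5|·|y + 5|.
Impose δ ≤ 1 so that |y| < 6; then |y + 5| ≤ 11.
Hence |y^2 − 25| ≤ 11|y − 5|, which is < ε once |y − 5| < ε/11.
Take δ = min(1, ε/11). If 0 < |y − 5| < δ then both bounds hold and |y^2 − 25| ≤ 11|y − 5| < 11·(ε/11) = ε.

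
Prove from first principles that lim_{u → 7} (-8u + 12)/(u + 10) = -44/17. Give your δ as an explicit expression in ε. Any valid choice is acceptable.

δ = min(17/2, (289/184)ε)

Suppose ε > 0. We want δ > 0 with 0 < |u − 7| < δ ⇒ |(-8u + 12)/(u + 10) + 44/17| < ε.
Combining over a common denominator, (-8u + 12)/(u + 10) + 44/17 = [(-8u + 12)·17 − (-44)·(u + 10)] / [17·(u + 10)] = -92(u − 7) / (17(u + 10)).
So |(-8u + 12)/(u + 10) + 44/17| = 92|u − 7| / (17·|u + 10|).
Require δ ≤ 17/2, so |u + 10| ≥ |17| − |u − 7| > 17 − 17/2 = 17/2.
Hence |(-8u + 12)/(u + 10) + 44/17| < 92|u − 7|/(17·(17/2)) = (184/289)|u − 7|, which is < ε once |u − 7| < (289/184)ε.
Take δ = min(17/2, (289/184)ε). Then 0 < |u − 7| < δ forces both bounds, so |(-8u + 12)/(u + 10) + 44/17| < ε.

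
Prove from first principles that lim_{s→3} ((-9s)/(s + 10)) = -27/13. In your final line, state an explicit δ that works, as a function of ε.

Let ε > 0. We want δ > 0 with 0 < |s − 3| < δ ⇒ |(-9s)/(s + 10) + 27/13| < ε.
Combining over a common denominator, (-9s)/(s + 10) + 27/13 = [(-9s)·13 − (-27)·(s + 10)] / [13·(s + 10)] = -90(s − 3) / (13(s + 10)).
So |(-9s)/(s + 10) + 27/13| = 90|s − 3| / (13·|s + 10|).
Restrict δ ≤ 13/2. Then |s − 3| < 13/2 gives |s + 10| = |(s − 3) + 13| ≥ 13 − 13/2 = 13/2.
Hence |(-9s)/(s + 10) + 27/13| < 90|s − 3|/(13·(13/2)) = (180/169)|s − 3|, which is < ε once |s − 3| < (169/180)ε.
Take δ = min(13/2, (169/180)ε). Then 0 < |s − 3| < δ forces both bounds, so |(-9s)/(s + 10) + 27/13| < ε.

δ = min(13/2, (169/180)ε)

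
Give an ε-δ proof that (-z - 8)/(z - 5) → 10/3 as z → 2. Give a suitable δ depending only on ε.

δ = min(3/2, (9/26)ε)

Let ε > 0 be given. We want δ > 0 with 0 < |z − 2| < δ ⇒ |(-z - 8)/(z - 5) − (10/3)| < ε.
Combining over a common denominator, (-z - 8)/(z - 5) − (10/3) = [(-z - 8)·(-3) − (-10)·(z - 5)] / [(-3)·(z - 5)] = 13(z − 2) / ((-3)(z - 5)).
So |(-z - 8)/(z - 5) − (10/3)| = 13|z − 2| / (3·|z − 5|).
Require δ ≤ 3/2, so |z − 5| ≥ |-3| − |z − 2| > 3 − 3/2 = 3/2.
Hence |(-z - 8)/(z - 5) − (10/3)| < 13|z − 2|/(3·(3/2)) = (26/9)|z − 2|, which is < ε once |z − 2| < (9/26)ε.
Take δ = min(3/2, (9/26)ε). Then 0 < |z − 2| < δ forces both bounds, so |(-z - 8)/(z - 5) − (10/3)| < ε.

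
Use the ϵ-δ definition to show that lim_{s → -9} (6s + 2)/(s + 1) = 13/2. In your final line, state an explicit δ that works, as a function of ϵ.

Fix ϵ > 0. We want δ > 0 with 0 < |s + 9| < δ ⇒ |(6s + 2)/(s + 1) − (13/2)| < ϵ.
Combining over a common denominator, (6s + 2)/(s + 1) − (13/2) = [(6s + 2)·(-8) − (-52)·(s + 1)] / [(-8)·(s + 1)] = 4(s + 9) / ((-8)(s + 1)).
So |(6s + 2)/(s + 1) − (13/2)| = 4|s + 9| / (8·|s + 1|).
Require δ ≤ 4, so |s + 1| ≥ |-8| − |s + 9| > 8 − 4 = 4.
Hence |(6s + 2)/(s + 1) − (13/2)| < 4|s + 9|/(8·4) = (1/8)|s + 9|, which is < ϵ once |s + 9| < 8ϵ.
Take δ = min(4, 8ϵ). Then 0 < |s + 9| < δ forces both bounds, so |(6s + 2)/(s + 1) − (13/2)| < ϵ.

δ = min(4, 8ϵ)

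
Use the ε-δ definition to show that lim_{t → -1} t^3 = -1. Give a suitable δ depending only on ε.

δ = min(2, ε/13)

Suppose ε > 0. We seek δ > 0 with 0 < |t + 1| < δ ⇒ |t^3 + 1| < ε.
Factor: t^3 + 1 = (t + 1)(t^2 - t + 1), so |t^3 + 1| = |t + 1|·|t^2 - t + 1|.
Restrict δ ≤ 2. Then |t + 1| < 2 gives |t| < 3, so by the triangle inequality |t^2 - t + 1| ≤ 3^2 + 3 + 1 = 13.
Hence |t^3 + 1| ≤ 13|t + 1|, which is < ε once |t + 1| < ε/13.
Take δ = min(2, ε/13). If 0 < |t + 1| < δ then both bounds hold and |t^3 + 1| ≤ 13|t + 1| < 13·(ε/13) = ε.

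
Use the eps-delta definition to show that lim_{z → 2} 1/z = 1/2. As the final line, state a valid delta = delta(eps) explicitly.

Let eps > 0. We seek delta > 0 such that 0 < |z − 2| < delta implies |1/z − (1/2)| < eps.
|1/z − (1/2)| = |2 − z|/(2·|z|) = |z − 2|/(2|z|).
Require delta ≤ 1 so that |z| > 2 − 1 = 1, hence 2|z| > 2.
Then |1/z − (1/2)| < |z − 2|/2, which is < eps when |z − 2| < 2eps.
Take delta = min(1, 2eps). Then 0 < |z − 2| < delta gives both |z − 2| < 1 and |z − 2| < 2eps, so |1/z − (1/2)| < eps.

delta = min(1, 2eps)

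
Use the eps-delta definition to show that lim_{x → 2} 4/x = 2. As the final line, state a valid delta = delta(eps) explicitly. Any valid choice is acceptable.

Fix eps > 0. We seek delta > 0 such that 0 < |x − 2| < delta implies |4/x − 2| < eps.
|4/x − 2| = 4·|2 − x|/(2·|x|) = 4|x − 2|/(2|x|).
Restrict delta ≤ 1. Then |x − 2| < 1 gives |x| > 1, so 2|x| > 2.
Then |4/x − 2| < 4|x − 2|/2, which is < eps when |x − 2| < (1/2)eps.
Take delta = min(1, (1/2)eps). Then 0 < |x − 2| < delta gives both |x − 2| < 1 and |x − 2| < (1/2)eps, so |4/x − 2| < eps.

delta = min(1, (1/2)eps)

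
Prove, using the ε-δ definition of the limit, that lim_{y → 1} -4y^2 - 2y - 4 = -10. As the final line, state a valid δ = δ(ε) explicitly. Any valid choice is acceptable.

δ = min(1, ε/14)

Let ε > 0 be given. We want δ > 0 such that 0 < |y − 1| < δ implies |(-4y^2 - 2y - 4) + 10| < ε.
(-4y^2 - 2y - 4) + 10 = -4y^2 - 2y + 6 = (y − 1)(-4y - 6).
So |(-4y^2 - 2y - 4) + 10| = |y − 1|·|-4y - 6|.
Require δ ≤ 1. Then |y − 1| < 1 gives |y| < 2, and by the triangle inequality |-4y - 6| ≤ 4·2 + 6 = 14.
Hence |(-4y^2 - 2y - 4) + 10| ≤ 14|y − 1| < ε provided |y − 1| < ε/14.
Choosing δ = min(1, ε/14) ensures both conditions, hence |(-4y^2 - 2y - 4) + 10| < ε.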